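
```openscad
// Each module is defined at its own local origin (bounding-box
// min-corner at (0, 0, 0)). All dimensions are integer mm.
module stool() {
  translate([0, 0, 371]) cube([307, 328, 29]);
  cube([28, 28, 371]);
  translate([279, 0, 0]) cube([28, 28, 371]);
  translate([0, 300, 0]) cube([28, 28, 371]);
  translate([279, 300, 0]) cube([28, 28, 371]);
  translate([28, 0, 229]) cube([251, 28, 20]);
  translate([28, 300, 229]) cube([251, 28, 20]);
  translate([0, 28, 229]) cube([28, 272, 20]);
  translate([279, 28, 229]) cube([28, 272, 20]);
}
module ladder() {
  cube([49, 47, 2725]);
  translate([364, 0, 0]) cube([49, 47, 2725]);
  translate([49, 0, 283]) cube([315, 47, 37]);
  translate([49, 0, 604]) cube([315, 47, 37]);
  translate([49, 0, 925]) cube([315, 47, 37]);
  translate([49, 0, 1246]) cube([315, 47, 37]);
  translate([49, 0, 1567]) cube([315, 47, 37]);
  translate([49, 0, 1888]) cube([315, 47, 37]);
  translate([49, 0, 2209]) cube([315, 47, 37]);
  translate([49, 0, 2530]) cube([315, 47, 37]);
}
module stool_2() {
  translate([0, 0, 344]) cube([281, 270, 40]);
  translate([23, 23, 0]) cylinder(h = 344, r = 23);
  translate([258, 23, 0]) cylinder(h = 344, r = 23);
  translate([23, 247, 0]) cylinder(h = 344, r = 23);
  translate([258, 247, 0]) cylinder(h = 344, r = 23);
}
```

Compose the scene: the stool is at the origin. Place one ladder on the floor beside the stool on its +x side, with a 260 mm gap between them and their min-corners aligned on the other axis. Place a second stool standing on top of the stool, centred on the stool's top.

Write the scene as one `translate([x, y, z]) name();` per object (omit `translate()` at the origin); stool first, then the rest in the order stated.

stool();
translate([567, 0, 0]) ladder();
translate([13, 29, 400]) stool_2();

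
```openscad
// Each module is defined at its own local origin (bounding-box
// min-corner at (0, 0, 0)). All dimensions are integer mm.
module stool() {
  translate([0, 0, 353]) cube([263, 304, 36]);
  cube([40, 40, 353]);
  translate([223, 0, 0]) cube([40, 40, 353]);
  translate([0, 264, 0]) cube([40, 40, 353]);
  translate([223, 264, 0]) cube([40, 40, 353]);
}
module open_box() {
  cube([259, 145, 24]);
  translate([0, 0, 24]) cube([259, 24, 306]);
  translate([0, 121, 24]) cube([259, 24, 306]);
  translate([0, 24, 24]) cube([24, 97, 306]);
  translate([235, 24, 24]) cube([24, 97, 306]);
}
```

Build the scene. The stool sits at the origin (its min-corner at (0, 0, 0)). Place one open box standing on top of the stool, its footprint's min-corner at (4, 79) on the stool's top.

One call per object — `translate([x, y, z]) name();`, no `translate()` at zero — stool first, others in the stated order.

stool();
translate([4, 79, 389]) open_box();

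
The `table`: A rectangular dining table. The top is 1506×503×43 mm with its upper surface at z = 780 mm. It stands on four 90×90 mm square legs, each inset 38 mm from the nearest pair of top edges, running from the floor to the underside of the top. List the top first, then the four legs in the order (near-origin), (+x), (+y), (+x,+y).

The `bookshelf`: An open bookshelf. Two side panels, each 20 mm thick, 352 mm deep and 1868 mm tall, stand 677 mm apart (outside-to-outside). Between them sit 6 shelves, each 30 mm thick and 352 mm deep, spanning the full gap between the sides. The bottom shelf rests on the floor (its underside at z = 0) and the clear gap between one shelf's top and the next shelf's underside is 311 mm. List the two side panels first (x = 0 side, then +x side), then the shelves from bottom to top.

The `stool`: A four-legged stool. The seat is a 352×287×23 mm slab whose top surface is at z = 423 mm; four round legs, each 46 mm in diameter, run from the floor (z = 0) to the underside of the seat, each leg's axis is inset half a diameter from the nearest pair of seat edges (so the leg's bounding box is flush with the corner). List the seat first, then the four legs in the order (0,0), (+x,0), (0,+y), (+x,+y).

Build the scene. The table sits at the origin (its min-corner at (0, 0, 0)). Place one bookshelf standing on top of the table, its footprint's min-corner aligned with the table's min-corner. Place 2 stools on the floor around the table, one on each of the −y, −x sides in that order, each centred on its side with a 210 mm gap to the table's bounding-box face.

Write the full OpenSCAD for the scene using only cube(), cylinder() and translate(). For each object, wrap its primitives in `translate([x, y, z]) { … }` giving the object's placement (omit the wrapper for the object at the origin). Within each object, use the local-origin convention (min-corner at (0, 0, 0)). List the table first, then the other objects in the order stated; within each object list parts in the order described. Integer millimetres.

translate([0, 0, 737]) cube([1506, 503, 43]);
translate([38, 38, 0]) cube([90, 90, 737]);
translate([1378, 38, 0]) cube([90, 90, 737]);
translate([38, 375, 0]) cube([90, 90, 737]);
translate([1378, 375, 0]) cube([90, 90, 737]);
translate([0, 0, 780]) {
  cube([20, 352, 1868]);
  translate([657, 0, 0]) cube([20, 352, 1868]);
  translate([20, 0, 0]) cube([637, 352, 30]);
  translate([20, 0, 341]) cube([637, 352, 30]);
  translate([20, 0, 682]) cube([637, 352, 30]);
  translate([20, 0, 1023]) cube([637, 352, 30]);
  translate([20, 0, 1364]) cube([637, 352, 30]);
  translate([20, 0, 1705]) cube([637, 352, 30]);
}
translate([577, -497, 0]) {
  translate([0, 0, 400]) cube([352, 287, 23]);
  translate([23, 23, 0]) cylinder(h = 400, r = 23);
  translate([329, 23, 0]) cylinder(h = 400, r = 23);
  translate([23, 264, 0]) cylinder(h = 400, r = 23);
  translate([329, 264, 0]) cylinder(h = 400, r = 23);
}
translate([-562, 108, 0]) {
  translate([0, 0, 400]) cube([352, 287, 23]);
  translate([23, 23, 0]) cylinder(h = 400, r = 23);
  translate([329, 23, 0]) cylinder(h = 400, r = 23);
  translate([23, 264, 0]) cylinder(h = 400, r = 23);
  translate([329, 264, 0]) cylinder(h = 400, r = 23);
}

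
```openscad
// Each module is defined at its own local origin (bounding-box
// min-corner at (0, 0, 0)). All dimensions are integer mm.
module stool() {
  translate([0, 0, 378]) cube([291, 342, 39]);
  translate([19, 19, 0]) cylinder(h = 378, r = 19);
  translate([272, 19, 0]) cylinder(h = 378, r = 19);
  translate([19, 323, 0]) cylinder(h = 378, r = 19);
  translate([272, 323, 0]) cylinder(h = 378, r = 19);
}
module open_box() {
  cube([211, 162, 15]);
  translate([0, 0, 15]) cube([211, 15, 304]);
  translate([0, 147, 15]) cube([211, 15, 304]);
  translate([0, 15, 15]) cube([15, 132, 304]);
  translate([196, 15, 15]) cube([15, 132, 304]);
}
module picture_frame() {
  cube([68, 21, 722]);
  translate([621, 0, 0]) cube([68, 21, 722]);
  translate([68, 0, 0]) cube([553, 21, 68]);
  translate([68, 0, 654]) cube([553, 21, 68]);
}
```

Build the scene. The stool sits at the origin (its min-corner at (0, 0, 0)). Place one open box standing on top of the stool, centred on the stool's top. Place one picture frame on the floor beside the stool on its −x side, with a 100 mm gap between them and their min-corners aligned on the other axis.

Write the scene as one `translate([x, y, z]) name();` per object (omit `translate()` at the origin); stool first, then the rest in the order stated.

stool();
translate([40, 90, 417]) open_box();
translate([-789, 0, 0]) picture_frame();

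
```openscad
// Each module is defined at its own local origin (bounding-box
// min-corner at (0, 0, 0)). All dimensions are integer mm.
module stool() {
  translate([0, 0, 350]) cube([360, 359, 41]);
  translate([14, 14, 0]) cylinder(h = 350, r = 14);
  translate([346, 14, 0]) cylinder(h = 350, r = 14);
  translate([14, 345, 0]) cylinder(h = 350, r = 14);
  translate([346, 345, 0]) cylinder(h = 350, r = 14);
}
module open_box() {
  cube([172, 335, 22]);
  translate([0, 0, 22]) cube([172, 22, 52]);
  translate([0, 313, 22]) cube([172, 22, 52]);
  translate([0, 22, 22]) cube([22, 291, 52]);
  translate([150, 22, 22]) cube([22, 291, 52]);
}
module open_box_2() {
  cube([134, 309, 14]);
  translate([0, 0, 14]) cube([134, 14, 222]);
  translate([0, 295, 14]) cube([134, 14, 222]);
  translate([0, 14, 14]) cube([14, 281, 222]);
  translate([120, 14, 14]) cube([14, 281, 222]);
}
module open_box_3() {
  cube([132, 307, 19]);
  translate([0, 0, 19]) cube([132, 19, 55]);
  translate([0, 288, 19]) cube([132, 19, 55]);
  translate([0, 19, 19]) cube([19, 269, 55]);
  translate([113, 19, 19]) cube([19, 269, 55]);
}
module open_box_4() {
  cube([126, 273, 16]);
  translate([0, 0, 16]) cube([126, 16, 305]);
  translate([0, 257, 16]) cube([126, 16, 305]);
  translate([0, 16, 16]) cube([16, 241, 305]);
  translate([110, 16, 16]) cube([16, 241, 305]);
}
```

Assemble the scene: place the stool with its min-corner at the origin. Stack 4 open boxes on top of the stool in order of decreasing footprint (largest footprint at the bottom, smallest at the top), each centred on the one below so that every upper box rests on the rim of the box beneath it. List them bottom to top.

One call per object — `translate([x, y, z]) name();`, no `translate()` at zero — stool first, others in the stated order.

stool();
translate([94, 12, 391]) open_box();
translate([113, 25, 465]) open_box_2();
translate([114, 26, 701]) open_box_3();
translate([117, 43, 775]) open_box_4();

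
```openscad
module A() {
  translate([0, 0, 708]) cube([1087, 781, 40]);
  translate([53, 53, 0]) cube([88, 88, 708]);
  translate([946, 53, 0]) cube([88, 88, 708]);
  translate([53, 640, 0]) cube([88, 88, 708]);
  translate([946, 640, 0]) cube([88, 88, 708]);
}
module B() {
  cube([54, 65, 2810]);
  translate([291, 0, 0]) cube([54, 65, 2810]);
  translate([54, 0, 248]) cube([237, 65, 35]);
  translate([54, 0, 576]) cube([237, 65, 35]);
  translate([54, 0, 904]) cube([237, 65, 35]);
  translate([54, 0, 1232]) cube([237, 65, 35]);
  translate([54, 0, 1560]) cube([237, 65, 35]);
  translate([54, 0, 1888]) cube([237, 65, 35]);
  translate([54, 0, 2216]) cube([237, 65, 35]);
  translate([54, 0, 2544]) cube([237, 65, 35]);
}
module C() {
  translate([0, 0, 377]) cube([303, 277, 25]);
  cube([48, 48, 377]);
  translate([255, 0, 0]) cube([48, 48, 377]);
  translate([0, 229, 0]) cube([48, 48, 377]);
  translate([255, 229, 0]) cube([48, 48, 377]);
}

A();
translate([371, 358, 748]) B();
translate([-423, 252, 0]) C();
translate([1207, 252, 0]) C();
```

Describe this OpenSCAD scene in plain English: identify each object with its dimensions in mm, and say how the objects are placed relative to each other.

A is a table with a 1087×781 mm rectangular top, 40 mm thick, top surface at z = 748 mm, supported by four 88×88 mm square legs, each inset 53 mm from the nearest pair of top edges, running from the floor.

B is a straight ladder. Two 54×65 mm vertical rails, 2810 mm tall, stand 345 mm apart (outside-to-outside) with their front faces coplanar on the −y side. 8 rungs, each 65 mm deep and 35 mm tall, span between the inner faces of the rails, front faces flush with the rails. The lowest rung's underside is at z = 248 mm and rungs are spaced 328 mm apart (underside to underside).

C is a four-legged stool. The seat is 303×277 mm, 25 mm thick, top at z = 402 mm. It stands on four square legs, each 48×48 mm in cross-section, from z = 0 to the seat underside, each flush with a corner of the seat.

The ladder is on top of the table, centred. Two stools sit around the table at the −x, +x sides.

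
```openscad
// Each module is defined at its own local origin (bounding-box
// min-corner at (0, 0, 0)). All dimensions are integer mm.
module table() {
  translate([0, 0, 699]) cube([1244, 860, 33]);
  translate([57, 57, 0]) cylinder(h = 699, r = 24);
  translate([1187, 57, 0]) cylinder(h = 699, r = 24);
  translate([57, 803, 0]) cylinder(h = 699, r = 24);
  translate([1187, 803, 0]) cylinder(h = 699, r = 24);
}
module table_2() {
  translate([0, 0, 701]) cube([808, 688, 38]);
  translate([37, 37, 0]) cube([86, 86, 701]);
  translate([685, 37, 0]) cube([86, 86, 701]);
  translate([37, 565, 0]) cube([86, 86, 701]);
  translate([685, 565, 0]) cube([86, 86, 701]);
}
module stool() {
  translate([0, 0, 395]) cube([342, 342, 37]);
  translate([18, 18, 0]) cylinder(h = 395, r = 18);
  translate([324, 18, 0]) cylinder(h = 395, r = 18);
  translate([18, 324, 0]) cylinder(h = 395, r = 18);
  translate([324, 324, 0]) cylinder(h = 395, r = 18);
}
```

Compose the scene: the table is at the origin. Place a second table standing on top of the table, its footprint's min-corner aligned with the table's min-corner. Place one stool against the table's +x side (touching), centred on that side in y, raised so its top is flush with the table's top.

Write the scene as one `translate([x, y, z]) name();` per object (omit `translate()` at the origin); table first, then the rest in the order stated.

table();
translate([0, 0, 732]) table_2();
translate([1244, 259, 300]) stool();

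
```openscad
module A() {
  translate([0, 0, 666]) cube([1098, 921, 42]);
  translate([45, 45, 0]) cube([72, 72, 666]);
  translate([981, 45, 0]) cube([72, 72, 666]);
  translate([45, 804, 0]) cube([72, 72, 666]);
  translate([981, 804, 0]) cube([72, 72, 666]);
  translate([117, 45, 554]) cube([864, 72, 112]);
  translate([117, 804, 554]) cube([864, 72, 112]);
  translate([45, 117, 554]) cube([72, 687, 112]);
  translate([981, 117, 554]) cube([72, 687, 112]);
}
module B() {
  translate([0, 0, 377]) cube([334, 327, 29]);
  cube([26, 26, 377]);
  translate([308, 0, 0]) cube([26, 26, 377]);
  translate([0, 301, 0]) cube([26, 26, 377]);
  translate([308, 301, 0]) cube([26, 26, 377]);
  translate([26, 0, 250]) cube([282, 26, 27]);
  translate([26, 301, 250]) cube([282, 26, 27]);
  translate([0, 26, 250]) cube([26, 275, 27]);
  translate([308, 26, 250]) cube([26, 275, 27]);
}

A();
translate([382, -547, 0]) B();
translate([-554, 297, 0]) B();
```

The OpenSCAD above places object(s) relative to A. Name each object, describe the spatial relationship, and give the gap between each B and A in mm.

Each stool's nearest face is 220 mm from the table's bounding box.

A is a table. B is a stool. Two stools sit around the table at the −y, −x sides. The gap between each stool and the table is 220 mm.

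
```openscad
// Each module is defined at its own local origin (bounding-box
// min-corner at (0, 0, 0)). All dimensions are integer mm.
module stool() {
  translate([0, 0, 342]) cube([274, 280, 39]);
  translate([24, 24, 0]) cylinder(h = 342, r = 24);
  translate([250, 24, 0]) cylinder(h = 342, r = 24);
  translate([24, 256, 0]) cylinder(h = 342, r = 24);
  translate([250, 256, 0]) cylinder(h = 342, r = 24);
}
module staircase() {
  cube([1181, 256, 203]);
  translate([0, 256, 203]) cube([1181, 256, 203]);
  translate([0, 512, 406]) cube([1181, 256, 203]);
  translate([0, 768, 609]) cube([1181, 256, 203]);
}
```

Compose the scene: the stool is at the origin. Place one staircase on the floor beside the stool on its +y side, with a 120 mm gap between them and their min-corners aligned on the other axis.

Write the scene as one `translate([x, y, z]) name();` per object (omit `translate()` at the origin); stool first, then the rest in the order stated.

stool();
translate([0, 400, 0]) staircase();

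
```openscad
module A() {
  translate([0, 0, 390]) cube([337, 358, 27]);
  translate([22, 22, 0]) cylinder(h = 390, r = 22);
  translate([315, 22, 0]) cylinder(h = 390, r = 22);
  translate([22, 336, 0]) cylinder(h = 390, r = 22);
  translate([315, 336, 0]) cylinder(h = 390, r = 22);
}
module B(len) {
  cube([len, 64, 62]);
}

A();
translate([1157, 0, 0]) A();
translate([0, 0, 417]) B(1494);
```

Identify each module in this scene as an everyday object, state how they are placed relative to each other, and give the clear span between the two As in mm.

Second stool starts at x = 1157; first ends at x = 337; clear span = 1157 − 337 = 820 mm.

A is a stool. B is a beam. A beam spans the tops of two stools. The clear span between the two stools is 820 mm.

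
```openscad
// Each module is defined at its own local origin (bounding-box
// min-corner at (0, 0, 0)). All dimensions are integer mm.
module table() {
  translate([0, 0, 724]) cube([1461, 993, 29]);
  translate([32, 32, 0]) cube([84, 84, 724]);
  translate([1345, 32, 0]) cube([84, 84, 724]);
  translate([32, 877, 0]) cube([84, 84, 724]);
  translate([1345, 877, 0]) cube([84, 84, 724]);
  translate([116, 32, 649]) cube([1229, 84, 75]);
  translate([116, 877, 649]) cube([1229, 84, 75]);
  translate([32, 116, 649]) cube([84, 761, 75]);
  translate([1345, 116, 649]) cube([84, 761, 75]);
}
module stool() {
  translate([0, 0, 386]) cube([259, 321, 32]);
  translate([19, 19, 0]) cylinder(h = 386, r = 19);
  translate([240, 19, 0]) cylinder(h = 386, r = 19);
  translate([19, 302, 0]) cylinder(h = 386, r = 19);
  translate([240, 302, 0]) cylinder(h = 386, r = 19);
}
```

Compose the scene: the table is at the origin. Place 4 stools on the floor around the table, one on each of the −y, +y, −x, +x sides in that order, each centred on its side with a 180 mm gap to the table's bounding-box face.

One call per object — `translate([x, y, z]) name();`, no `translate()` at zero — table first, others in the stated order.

table();
translate([601, -501, 0]) stool();
translate([601, 1173, 0]) stool();
translate([-439, 336, 0]) stool();
translate([1641, 336, 0]) stool();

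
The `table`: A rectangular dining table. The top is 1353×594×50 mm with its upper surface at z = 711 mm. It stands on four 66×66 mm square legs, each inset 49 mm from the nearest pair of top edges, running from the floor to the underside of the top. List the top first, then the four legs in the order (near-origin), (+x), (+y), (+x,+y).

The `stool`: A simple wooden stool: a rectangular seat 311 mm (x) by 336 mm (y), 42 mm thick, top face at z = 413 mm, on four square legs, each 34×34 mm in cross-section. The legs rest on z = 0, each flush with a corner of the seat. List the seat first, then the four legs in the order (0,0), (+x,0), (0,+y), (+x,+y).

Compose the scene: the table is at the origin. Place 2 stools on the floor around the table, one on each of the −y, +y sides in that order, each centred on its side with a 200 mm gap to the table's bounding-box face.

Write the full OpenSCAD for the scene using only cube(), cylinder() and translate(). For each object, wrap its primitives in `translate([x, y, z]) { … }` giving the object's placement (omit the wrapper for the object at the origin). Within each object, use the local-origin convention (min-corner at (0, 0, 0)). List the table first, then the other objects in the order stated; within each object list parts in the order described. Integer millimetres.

translate([0, 0, 661]) cube([1353, 594, 50]);
translate([49, 49, 0]) cube([66, 66, 661]);
translate([1238, 49, 0]) cube([66, 66, 661]);
translate([49, 479, 0]) cube([66, 66, 661]);
translate([1238, 479, 0]) cube([66, 66, 661]);
translate([521, -536, 0]) {
  translate([0, 0, 371]) cube([311, 336, 42]);
  cube([34, 34, 371]);
  translate([277, 0, 0]) cube([34, 34, 371]);
  translate([0, 302, 0]) cube([34, 34, 371]);
  translate([277, 302, 0]) cube([34, 34, 371]);
}
translate([521, 794, 0]) {
  translate([0, 0, 371]) cube([311, 336, 42]);
  cube([34, 34, 371]);
  translate([277, 0, 0]) cube([34, 34, 371]);
  translate([0, 302, 0]) cube([34, 34, 371]);
  translate([277, 302, 0]) cube([34, 34, 371]);
}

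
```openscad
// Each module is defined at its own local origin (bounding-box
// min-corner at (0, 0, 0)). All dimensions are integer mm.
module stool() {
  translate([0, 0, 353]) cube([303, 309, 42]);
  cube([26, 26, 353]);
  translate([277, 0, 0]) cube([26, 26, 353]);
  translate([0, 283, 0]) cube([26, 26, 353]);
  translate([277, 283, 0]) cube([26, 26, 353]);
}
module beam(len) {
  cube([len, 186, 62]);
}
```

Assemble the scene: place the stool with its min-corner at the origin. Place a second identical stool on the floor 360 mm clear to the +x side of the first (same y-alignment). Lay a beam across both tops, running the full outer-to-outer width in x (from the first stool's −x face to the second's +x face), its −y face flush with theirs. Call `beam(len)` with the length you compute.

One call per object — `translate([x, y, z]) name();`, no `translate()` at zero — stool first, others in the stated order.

stool();
translate([663, 0, 0]) stool();
translate([0, 0, 395]) beam(966);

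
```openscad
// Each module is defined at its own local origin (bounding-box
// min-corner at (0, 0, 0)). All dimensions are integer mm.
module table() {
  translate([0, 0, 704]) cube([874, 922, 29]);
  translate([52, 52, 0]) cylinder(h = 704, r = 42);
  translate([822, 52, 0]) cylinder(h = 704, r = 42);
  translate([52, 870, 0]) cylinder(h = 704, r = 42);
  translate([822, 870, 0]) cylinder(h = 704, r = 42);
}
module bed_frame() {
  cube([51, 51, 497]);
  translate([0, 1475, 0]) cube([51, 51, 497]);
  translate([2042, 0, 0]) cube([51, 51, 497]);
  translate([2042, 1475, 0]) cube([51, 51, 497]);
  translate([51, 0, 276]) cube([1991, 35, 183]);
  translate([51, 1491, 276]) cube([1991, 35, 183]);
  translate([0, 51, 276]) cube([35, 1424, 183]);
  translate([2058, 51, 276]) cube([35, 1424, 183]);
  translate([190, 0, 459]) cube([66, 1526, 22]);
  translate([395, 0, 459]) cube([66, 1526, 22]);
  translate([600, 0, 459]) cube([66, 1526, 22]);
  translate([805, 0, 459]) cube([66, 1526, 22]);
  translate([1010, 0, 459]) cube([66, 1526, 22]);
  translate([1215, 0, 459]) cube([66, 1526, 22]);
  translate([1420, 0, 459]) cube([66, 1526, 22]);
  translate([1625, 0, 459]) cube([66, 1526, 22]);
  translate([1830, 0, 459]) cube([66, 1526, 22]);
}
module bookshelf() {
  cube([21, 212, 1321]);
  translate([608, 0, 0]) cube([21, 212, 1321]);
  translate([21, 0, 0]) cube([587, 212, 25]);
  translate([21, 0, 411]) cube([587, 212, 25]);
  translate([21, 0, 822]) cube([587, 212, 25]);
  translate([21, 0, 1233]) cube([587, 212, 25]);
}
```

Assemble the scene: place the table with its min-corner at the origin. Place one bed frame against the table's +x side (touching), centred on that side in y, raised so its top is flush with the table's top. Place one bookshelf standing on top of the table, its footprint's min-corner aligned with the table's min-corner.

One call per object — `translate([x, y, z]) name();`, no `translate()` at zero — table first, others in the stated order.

table();
translate([874, -302, 236]) bed_frame();
translate([0, 0, 733]) bookshelf();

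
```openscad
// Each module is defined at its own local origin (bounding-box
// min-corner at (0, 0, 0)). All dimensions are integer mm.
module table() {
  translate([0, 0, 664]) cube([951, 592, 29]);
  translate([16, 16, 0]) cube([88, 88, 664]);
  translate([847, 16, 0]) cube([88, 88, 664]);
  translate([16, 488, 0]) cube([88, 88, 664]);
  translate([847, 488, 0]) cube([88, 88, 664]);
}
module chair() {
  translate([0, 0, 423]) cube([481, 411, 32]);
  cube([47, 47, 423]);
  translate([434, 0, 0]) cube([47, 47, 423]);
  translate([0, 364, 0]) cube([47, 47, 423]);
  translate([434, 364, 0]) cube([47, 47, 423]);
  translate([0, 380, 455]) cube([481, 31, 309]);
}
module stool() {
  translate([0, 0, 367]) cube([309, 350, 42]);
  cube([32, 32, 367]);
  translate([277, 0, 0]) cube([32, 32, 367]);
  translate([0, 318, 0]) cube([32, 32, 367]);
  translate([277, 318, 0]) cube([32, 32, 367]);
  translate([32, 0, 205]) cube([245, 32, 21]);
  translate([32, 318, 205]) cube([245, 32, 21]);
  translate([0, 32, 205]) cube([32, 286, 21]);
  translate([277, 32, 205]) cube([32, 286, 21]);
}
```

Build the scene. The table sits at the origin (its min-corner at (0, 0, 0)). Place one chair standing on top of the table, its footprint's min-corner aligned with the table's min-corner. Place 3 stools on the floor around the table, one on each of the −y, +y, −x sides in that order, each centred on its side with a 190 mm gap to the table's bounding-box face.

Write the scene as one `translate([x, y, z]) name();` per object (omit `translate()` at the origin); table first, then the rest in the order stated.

table();
translate([0, 0, 693]) chair();
translate([321, -540, 0]) stool();
translate([321, 782, 0]) stool();
translate([-499, 121, 0]) stool();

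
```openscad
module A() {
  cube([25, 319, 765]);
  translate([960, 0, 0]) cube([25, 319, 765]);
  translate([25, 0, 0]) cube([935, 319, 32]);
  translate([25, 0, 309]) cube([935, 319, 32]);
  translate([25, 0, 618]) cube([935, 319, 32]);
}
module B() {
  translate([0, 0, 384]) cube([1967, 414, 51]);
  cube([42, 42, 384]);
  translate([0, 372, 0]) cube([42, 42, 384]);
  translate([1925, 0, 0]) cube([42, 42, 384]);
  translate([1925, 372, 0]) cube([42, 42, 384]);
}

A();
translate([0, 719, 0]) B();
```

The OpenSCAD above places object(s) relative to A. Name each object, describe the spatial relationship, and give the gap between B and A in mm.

The bench's nearest face is 400 mm from the bookshelf's +y face.

A is a bookshelf. B is a bench. The bench is on the floor beside the bookshelf on its +y side. The gap between the bench and the bookshelf is 400 mm.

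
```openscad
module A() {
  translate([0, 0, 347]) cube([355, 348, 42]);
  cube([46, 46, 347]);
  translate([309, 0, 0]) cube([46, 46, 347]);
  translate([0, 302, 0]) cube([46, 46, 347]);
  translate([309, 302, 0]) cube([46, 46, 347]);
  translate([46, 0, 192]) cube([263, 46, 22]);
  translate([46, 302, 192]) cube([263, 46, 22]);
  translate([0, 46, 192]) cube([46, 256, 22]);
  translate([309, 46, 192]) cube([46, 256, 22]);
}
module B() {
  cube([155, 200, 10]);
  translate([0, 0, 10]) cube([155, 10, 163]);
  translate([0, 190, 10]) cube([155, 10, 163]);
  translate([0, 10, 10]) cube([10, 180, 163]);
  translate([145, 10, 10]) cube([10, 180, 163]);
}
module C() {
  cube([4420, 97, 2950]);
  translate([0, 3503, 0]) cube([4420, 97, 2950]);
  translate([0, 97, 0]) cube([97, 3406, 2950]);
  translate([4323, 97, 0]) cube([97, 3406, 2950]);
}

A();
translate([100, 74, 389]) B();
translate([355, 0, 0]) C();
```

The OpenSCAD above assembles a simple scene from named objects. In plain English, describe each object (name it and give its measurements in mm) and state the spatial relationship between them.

A is a four-legged stool. The seat is a 355×348×42 mm slab whose top surface is at z = 389 mm; four square legs, each 46×46 mm in cross-section, run from the floor (z = 0) to the underside of the seat, each flush with a corner of the seat. Four stretchers, 46 mm wide and 22 mm tall, connect adjacent legs with their undersides at z = 192 mm, each running between the inner faces of the legs it joins and aligned with the legs' outer faces on the other axis.

B is an open-topped rectangular box: outside dimensions 155×200×173 mm, with a uniform wall and base thickness of 10 mm. The base is a full 155×200 slab on the floor; four walls sit on top of the base. The front and back walls (the −y and +y sides) span the full width; the two side walls fit between them.

C is the wall frame of a small rectangular building: four walls, each 2950 mm tall and 97 mm thick, enclosing a footprint 4420 mm (x) by 3600 mm (y) outside-to-outside, with no floor or roof. The front and back walls (the −y and +y sides) span the full width; the two side walls fit between them.

The open box is on top of the stool, centred. The house frame is against the stool's +x side, with their −y faces flush.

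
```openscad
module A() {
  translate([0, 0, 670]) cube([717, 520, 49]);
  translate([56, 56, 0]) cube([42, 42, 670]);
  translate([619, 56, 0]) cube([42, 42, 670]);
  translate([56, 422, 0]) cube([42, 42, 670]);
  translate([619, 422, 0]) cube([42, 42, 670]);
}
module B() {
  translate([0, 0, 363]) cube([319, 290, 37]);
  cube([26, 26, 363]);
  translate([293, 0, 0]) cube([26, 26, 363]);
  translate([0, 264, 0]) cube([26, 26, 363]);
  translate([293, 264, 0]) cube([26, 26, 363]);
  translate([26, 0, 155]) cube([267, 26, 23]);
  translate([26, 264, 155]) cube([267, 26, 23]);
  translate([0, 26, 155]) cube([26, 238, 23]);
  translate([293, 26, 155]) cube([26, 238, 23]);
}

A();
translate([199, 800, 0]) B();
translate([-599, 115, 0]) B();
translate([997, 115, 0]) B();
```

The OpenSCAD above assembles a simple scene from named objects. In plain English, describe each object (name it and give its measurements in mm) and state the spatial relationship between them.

A is a rectangular dining table. The top is 717×520×49 mm with its upper surface at z = 719 mm. It stands on four 42×42 mm square legs, each inset 56 mm from the nearest pair of top edges, running from the floor to the underside of the top.

B is a simple wooden stool: a rectangular seat 319 mm (x) by 290 mm (y), 37 mm thick, top face at z = 400 mm, on four square legs, each 26×26 mm in cross-section. The legs rest on z = 0, each flush with a corner of the seat. Four stretchers, 26 mm wide and 23 mm tall, connect adjacent legs with their undersides at z = 155 mm, each running between the inner faces of the legs it joins and aligned with the legs' outer faces on the other axis.

Three stools sit around the table at the +y, −x, +x sides.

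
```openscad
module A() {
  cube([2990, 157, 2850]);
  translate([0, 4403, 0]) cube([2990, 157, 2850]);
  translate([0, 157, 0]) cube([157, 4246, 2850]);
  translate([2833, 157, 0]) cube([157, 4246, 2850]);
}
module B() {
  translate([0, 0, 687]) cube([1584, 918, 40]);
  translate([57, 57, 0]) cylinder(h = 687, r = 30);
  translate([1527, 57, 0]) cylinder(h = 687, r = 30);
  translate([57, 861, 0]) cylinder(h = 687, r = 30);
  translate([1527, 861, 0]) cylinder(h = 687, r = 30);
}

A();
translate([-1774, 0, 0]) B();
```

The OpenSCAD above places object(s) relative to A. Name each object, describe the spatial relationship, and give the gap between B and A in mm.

A is a house frame. B is a table. The table is on the floor beside the house frame on its −x side. The gap between the table and the house frame is 190 mm.

The table's nearest face is 190 mm from the house frame's −x face.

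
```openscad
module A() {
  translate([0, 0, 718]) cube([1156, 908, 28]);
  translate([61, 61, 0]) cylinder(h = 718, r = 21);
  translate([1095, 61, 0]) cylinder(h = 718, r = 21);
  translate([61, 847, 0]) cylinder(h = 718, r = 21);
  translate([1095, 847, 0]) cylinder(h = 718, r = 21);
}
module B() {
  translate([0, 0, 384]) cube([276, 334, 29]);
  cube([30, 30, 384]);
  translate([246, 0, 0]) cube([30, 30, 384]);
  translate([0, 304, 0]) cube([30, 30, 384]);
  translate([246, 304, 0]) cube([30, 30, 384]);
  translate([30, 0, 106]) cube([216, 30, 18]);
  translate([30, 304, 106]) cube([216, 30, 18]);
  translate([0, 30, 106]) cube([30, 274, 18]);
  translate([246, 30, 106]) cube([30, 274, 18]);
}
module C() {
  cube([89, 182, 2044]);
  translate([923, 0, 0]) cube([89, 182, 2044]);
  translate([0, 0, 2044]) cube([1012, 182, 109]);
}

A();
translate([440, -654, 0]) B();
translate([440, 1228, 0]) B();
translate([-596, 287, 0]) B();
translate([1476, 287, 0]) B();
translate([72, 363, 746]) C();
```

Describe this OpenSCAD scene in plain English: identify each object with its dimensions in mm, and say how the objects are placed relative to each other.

A is a table: top 1156 mm (x) × 908 mm (y), 28 mm thick, upper face at z = 746 mm, on four round legs of 42 mm diameter, each leg's bounding box inset 40 mm from the nearest pair of top edges, running from z = 0 to the bottom of the top.

B is a four-legged stool. The seat is a 276×334×29 mm slab whose top surface is at z = 413 mm; four square legs, each 30×30 mm in cross-section, run from the floor (z = 0) to the underside of the seat, each flush with a corner of the seat. Four stretchers, 30 mm wide and 18 mm tall, connect adjacent legs with their undersides at z = 106 mm, each running between the inner faces of the legs it joins and aligned with the legs' outer faces on the other axis.

C is a door frame. The clear opening is 834 mm wide and 2044 mm high. Two 89 mm wide jambs, 182 mm deep, stand either side of the opening from the floor to the top of the opening. A 109 mm thick head sits across the top of both jambs, spanning the full outside width of the frame.

Four stools sit around the table at the −y, +y, −x, +x sides. The door frame is on top of the table, centred.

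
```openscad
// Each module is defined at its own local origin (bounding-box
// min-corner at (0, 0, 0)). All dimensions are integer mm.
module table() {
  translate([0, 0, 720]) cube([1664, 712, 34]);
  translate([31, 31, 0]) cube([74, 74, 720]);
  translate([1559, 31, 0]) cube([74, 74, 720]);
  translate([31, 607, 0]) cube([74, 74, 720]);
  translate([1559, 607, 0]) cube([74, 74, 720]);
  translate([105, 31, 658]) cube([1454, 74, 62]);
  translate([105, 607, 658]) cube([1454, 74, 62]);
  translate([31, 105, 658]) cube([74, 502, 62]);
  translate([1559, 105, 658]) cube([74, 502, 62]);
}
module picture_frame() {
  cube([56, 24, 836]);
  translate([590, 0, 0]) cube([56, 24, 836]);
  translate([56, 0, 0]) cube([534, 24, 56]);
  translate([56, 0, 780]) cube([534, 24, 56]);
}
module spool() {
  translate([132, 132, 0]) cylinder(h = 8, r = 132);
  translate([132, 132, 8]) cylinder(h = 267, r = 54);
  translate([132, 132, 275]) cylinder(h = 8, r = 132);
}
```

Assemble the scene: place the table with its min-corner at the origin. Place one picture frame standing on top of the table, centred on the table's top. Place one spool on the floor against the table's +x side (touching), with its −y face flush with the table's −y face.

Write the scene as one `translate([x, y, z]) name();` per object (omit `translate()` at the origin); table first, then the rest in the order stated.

table();
translate([509, 344, 754]) picture_frame();
translate([1664, 0, 0]) spool();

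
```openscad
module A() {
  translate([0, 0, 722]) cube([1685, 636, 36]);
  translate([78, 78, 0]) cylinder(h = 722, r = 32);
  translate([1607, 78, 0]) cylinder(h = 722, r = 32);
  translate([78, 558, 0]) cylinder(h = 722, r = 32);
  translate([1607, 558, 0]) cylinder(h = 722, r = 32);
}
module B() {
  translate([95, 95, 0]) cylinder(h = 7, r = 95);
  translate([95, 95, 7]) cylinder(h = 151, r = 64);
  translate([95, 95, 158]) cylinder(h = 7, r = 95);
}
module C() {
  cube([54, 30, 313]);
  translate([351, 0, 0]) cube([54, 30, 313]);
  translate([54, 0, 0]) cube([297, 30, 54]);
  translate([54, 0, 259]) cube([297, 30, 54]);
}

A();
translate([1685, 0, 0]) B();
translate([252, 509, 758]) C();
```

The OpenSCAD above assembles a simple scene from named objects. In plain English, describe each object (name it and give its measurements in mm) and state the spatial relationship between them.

A is a rectangular dining table. The top is 1685×636×36 mm with its upper surface at z = 758 mm. It stands on four round legs of 64 mm diameter, each leg's bounding box inset 46 mm from the nearest pair of top edges, running from the floor to the underside of the top.

B is a spool: two coaxial disc flanges of radius 95 mm and thickness 7 mm, joined by a core cylinder of radius 64 mm and height 151 mm. The lower flange rests on z = 0 and the three cylinders share a vertical axis.

C is a picture frame with a 297×205 mm rectangular opening (x by z) and a uniform 54 mm border on every side. Frame depth is 30 mm along y. It is built from two vertical stiles running the full outside height and two horizontal rails spanning the gap between the stiles.

The spool is against the table's +x side, with their −y faces flush. The picture frame is on top of the table.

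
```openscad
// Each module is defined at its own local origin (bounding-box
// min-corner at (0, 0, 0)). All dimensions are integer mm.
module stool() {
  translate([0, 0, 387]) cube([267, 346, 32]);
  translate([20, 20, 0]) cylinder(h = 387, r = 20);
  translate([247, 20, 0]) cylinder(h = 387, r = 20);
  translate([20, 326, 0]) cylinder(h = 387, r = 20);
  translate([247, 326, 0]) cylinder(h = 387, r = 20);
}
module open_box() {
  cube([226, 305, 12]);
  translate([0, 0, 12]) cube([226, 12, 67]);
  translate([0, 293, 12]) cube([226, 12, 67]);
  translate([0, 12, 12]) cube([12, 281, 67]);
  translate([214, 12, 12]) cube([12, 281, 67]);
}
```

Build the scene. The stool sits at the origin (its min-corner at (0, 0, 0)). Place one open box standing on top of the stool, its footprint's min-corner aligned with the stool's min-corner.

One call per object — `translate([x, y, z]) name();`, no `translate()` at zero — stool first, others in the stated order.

stool();
translate([0, 0, 419]) open_box();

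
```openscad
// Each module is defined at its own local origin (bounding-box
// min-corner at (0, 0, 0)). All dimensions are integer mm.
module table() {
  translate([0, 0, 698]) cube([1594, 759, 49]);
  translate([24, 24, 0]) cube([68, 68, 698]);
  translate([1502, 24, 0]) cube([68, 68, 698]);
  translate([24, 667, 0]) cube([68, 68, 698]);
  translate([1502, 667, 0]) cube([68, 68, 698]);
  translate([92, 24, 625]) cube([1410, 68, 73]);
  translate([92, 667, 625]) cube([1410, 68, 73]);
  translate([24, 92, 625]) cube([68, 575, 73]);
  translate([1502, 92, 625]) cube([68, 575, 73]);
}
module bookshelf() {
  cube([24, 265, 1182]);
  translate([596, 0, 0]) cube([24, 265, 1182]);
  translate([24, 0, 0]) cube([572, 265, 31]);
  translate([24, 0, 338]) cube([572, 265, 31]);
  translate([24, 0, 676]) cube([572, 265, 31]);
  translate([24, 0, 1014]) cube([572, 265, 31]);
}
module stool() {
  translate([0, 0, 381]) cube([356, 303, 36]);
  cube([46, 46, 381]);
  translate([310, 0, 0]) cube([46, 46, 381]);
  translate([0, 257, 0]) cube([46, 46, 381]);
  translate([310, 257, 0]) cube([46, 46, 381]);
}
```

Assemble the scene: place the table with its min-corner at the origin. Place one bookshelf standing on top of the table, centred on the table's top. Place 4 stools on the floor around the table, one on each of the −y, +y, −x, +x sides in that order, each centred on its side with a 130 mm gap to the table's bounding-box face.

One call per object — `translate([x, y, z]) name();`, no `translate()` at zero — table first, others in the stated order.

table();
translate([487, 247, 747]) bookshelf();
translate([619, -433, 0]) stool();
translate([619, 889, 0]) stool();
translate([-486, 228, 0]) stool();
translate([1724, 228, 0]) stool();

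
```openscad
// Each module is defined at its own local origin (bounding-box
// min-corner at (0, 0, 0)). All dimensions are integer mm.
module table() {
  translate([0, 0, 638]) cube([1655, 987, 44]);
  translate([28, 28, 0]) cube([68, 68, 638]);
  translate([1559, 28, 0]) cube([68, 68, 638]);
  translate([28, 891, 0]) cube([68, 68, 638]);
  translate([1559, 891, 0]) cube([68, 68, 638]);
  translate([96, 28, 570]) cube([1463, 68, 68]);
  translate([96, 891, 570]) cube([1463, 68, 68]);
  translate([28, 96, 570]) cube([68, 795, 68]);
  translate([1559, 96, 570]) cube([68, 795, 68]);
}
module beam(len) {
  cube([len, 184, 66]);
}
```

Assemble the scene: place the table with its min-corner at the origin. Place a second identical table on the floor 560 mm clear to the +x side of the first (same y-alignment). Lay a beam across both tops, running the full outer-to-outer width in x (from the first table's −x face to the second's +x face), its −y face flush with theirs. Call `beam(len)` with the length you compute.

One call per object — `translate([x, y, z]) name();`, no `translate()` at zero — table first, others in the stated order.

table();
translate([2215, 0, 0]) table();
translate([0, 0, 682]) beam(3870);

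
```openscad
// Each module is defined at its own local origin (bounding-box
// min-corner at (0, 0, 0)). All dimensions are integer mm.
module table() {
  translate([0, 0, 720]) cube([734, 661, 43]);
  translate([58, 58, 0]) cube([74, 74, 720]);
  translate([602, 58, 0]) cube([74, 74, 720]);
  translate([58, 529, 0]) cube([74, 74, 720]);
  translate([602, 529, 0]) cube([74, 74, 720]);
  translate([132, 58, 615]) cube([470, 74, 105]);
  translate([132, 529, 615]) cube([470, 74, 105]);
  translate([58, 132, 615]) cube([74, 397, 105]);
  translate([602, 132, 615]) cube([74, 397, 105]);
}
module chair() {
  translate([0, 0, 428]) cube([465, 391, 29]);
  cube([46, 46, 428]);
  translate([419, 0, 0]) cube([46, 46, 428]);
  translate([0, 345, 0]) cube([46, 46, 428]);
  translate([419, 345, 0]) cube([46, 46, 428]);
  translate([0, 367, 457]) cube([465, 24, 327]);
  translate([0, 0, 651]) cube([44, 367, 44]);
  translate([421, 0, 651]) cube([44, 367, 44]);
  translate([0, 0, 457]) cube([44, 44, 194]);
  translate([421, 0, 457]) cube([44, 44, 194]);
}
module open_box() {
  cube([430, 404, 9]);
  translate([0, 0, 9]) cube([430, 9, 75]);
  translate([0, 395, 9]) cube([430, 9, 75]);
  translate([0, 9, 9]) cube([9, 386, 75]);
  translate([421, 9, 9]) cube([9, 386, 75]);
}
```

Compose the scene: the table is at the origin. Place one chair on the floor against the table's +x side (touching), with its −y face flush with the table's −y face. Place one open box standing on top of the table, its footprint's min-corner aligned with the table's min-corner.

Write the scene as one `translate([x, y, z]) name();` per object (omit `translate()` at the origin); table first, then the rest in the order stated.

table();
translate([734, 0, 0]) chair();
translate([0, 0, 763]) open_box();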